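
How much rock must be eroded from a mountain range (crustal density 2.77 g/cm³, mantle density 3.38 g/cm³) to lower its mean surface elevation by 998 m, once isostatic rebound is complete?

5530 m

Net drop Δ = e − u = e − e ρ_c/ρ_m = e (ρ_m − ρ_c)/ρ_m.
e = Δ ρ_m/(ρ_m − ρ_c) = 998 m × 3.38/0.61 = 5530 m.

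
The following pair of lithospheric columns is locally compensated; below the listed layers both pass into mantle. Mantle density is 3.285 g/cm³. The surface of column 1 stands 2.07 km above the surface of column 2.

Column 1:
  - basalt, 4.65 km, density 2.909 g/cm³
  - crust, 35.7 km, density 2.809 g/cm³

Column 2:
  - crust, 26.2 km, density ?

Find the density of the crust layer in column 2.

2.83 g/cm³

Take the compensation level at the base of the deeper column (depth z_c below the surface of column 1) and equate Σ ρ_i t_i down to z_c; mantle fills any gap and the z_c terms cancel.
Column 1: 4.65×2.909 + 35.7×2.809 + (z_c − 40.35)×3.285
Column 2: 2.07×0 + 26.2×ρ + (z_c − 2.07 − 26.2)×3.285
The z_c×3.285 term appears on both sides and cancels. Collect the known terms of each column as K = Σ(ρt)_known − 3.285 × (depth of known layers): K_1 = 113.80815 − 3.285×40.35 = −18.7416; K_2 = 0 − 3.285×(2.07 + 26.2) = −92.86695.
Balance: K_1 = K_2 + 26.2×ρ, so ρ = (K_1 − K_2)/26.2 = 74.1253/26.2 = 2.83 g/cm³.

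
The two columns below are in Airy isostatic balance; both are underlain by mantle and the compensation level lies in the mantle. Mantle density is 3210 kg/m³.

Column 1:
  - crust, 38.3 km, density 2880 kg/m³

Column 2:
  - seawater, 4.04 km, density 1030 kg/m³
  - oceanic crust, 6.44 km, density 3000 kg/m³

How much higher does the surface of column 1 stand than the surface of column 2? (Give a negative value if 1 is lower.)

For any compensation level in the mantle, the mantle terms cancel and isostasy reduces to e = (Σt_1 − Σt_2) − (Σ(ρt)_1 − Σ(ρt)_2) / ρ_m.
Σt_1 = 38.3 km; Σt_2 = 10.48 km; Σ(ρt)_1 = 110304; Σ(ρt)_2 = 23481.2 (in km·kg/m³).
e = (38.3 − 10.48) − (110304 − 23481.2) / 3210 = 0.772 km.

0.772 km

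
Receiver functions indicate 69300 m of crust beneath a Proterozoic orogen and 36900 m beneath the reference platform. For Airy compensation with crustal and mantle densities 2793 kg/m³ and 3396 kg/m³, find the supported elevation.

5750 m

Excess crust Δ = 69300 m − 36900 m = 32400 m, split between elevation h and root r with h + r = Δ.
Airy balance ρ_c h = (ρ_m − ρ_c) r gives r = h ρ_c/(ρ_m − ρ_c), so h (1 + ρ_c/(ρ_m − ρ_c)) = Δ, i.e. h = Δ (ρ_m − ρ_c)/ρ_m.
h = 32400 m × 603/3396 = 5750 m.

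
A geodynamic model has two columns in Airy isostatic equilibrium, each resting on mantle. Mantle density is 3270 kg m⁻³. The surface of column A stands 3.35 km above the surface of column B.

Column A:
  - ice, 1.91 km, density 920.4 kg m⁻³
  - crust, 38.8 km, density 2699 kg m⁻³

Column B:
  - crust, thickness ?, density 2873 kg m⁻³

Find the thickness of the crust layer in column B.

39.5 km

Take the compensation level at the base of the deeper column (depth z_c below the surface of column A) and equate Σ ρ_i t_i down to z_c; mantle fills any gap and the z_c terms cancel.
Column A: 1.91×920.4 + 38.8×2699 + (z_c − 40.71)×3270
Column B: 3.35×0 + x×2873 + (z_c − 3.35 − 0 − x)×3270
The z_c×3270 term appears on both sides and cancels. Collect the known terms of each column as K = Σ(ρt)_known − 3270 × (depth of known layers): K_A = 106479.164 − 3270×40.71 = −26642.536; K_B = 0 − 3270×(3.35 + 0) = −10954.5.
Balance: K_A = K_B − x×(3270 − 2873), so x = (K_B − K_A)/(3270 − 2873) = 15688/397 = 39.5 km.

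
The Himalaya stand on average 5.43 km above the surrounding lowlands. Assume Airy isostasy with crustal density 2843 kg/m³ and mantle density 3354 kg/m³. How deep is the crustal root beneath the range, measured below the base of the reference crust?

30.2 km

By Archimedes' principle applied to the lithosphere: the weight of the topography is balanced by the buoyancy of the root, ρ_c h = (ρ_m − ρ_c) r.
r = h · ρ_c / (ρ_m − ρ_c) = 5.43 km × 2843 / (3354 − 2843) = 30.2 km.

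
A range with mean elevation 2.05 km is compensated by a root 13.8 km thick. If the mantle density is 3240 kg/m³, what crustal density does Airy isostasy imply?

2820 kg/m³

ρ_c h = (ρ_m − ρ_c) r → ρ_c (h + r) = ρ_m r → ρ_c = ρ_m r / (h + r).
ρ_c = 3240 × 13.8 km / (2.05 km + 13.8 km) = 2820 kg/m³.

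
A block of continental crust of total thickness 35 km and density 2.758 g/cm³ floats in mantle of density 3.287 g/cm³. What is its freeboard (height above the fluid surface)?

Floating equilibrium: submerged depth d = t ρ_obj/ρ_fluid = 35 km × 2.758/3.287 = 29.37 km.
Freeboard = t − d = 35 km − 29.37 km = 5.63 km.

5.63 km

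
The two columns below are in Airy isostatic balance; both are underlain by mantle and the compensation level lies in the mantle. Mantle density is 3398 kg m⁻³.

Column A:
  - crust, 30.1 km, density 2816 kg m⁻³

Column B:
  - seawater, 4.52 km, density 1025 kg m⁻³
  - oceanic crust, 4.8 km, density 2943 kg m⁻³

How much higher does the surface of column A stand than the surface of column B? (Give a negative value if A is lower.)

For any compensation level in the mantle, the mantle terms cancel and isostasy reduces to e = (Σt_A − Σt_B) − (Σ(ρt)_A − Σ(ρt)_B) / ρ_m.
Σt_A = 30.1 km; Σt_B = 9.32 km; Σ(ρt)_A = 84761.6; Σ(ρt)_B = 18759.4 (in km·kg m⁻³).
e = (30.1 − 9.32) − (84761.6 − 18759.4) / 3398 = 1.36 km.

1.36 km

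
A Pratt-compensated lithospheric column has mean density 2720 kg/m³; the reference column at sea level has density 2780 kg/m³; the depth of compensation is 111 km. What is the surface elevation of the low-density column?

2.45 km

ρ_ref D = ρ (D + h) → h = D (ρ_ref − ρ)/ρ.
h = 111 km × (2780 − 2720)/2720 = 2.45 km.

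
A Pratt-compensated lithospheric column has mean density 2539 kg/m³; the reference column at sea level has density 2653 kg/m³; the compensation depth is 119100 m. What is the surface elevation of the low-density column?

ρ_ref D = ρ (D + h) → h = D (ρ_ref − ρ)/ρ.
h = 119100 m × (2653 − 2539)/2539 = 5350 m.

5350 m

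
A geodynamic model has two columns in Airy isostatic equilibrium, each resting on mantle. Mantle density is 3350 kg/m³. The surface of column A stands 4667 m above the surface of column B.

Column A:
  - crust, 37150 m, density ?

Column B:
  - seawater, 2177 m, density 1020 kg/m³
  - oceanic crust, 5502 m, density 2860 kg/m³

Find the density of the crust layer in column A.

2720 kg/m³

Take the compensation level at the base of the deeper column (depth z_c below the surface of column A) and equate Σ ρ_i t_i down to z_c; mantle fills any gap and the z_c terms cancel.
Column A: 37150×ρ + (z_c − 37150)×3350
Column B: 4667×0 + 2177×1020 + 5502×2860 + (z_c − 4667 − 7679)×3350
The z_c×3350 term appears on both sides and cancels. Collect the known terms of each column as K = Σ(ρt)_known − 3350 × (depth of known layers): K_A = 0 − 3350×37150 = −124452500; K_B = 17956260 − 3350×(4667 + 7679) = −23402840.
Balance: K_A + 37150×ρ = K_B, so ρ = (K_B − K_A)/37150 = 101050000/37150 = 2720 kg/m³.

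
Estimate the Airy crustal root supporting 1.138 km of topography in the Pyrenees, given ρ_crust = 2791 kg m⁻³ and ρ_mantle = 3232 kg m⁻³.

For local isostatic compensation: the weight of the topography is balanced by the buoyancy of the root, ρ_c h = (ρ_m − ρ_c) r.
r = h · ρ_c / (ρ_m − ρ_c) = 1.138 km × 2791 / (3232 − 2791) = 7.2 km.

7.2 km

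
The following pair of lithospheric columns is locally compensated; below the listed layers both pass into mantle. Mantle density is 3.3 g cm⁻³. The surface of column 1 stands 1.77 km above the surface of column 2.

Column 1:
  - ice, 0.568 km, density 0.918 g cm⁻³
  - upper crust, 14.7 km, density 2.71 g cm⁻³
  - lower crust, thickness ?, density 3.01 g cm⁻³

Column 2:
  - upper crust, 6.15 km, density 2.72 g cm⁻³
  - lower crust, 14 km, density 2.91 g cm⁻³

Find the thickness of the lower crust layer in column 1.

Take the compensation level at the base of the deeper column (depth z_c below the surface of column 1) and equate Σ ρ_i t_i down to z_c; mantle fills any gap and the z_c terms cancel.
Column 1: 0.568×0.918 + 14.7×2.71 + x×3.01 + (z_c − 15.268 − x)×3.3
Column 2: 1.77×0 + 6.15×2.72 + 14×2.91 + (z_c − 1.77 − 20.15)×3.3
The z_c×3.3 term appears on both sides and cancels. Collect the known terms of each column as K = Σ(ρt)_known − 3.3 × (depth of known layers): K_1 = 40.358424 − 3.3×15.268 = −10.025976; K_2 = 57.468 − 3.3×(1.77 + 20.15) = −14.868.
Balance: K_1 − x×(3.3 − 3.01) = K_2, so x = (K_1 − K_2)/(3.3 − 3.01) = 4.84202/0.29 = 16.7 km.

16.7 km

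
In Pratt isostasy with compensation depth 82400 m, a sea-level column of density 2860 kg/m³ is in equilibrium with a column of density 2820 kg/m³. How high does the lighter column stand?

1170 m

ρ_ref D = ρ (D + h) → h = D (ρ_ref − ρ)/ρ.
h = 82400 m × (2860 − 2820)/2820 = 1170 m.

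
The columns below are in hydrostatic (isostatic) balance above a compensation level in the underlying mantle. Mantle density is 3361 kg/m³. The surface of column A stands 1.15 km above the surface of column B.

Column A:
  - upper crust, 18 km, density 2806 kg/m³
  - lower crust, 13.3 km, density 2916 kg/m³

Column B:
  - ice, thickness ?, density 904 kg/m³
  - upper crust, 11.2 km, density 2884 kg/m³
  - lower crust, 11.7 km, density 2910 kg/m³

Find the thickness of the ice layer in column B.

0.58 km

Take the compensation level at the base of the deeper column (depth z_c below the surface of column A) and equate Σ ρ_i t_i down to z_c; mantle fills any gap and the z_c terms cancel.
Column A: 18×2806 + 13.3×2916 + (z_c − 31.3)×3361
Column B: 1.15×0 + x×904 + 11.2×2884 + 11.7×2910 + (z_c − 1.15 − 22.9 − x)×3361
The z_c×3361 term appears on both sides and cancels. Collect the known terms of each column as K = Σ(ρt)_known − 3361 × (depth of known layers): K_A = 89290.8 − 3361×31.3 = −15908.5; K_B = 66347.8 − 3361×(1.15 + 22.9) = −14484.25.
Balance: K_A = K_B − x×(3361 − 904), so x = (K_B − K_A)/(3361 − 904) = 1424.25/2457 = 0.58 km.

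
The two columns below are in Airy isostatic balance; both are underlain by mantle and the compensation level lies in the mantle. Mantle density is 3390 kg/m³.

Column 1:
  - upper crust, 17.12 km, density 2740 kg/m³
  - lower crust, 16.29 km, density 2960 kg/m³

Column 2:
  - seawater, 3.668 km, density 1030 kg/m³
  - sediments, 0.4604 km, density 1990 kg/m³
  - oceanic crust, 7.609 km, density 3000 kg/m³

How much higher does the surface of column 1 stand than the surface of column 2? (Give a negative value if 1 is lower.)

For any compensation level in the mantle, the mantle terms cancel and isostasy reduces to e = (Σt_1 − Σt_2) − (Σ(ρt)_1 − Σ(ρt)_2) / ρ_m.
Σt_1 = 33.41 km; Σt_2 = 11.7374 km; Σ(ρt)_1 = 95127.2; Σ(ρt)_2 = 27521.236 (in km·kg/m³).
e = (33.41 − 11.7374) − (95127.2 − 27521.236) / 3390 = 1.73 km.

1.73 km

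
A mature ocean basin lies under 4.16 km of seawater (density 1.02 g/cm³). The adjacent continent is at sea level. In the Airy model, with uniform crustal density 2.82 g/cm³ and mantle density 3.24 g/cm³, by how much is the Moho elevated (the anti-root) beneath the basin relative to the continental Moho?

17.8 km

Equating mass per unit area of the two columns: replacing crust with seawater at the top is compensated by replacing crust with mantle at the base: d (ρ_c − ρ_w) = a (ρ_m − ρ_c).
a = d (ρ_c − ρ_w)/(ρ_m − ρ_c) = 4.16 km × 1.8/0.42 = 17.8 km.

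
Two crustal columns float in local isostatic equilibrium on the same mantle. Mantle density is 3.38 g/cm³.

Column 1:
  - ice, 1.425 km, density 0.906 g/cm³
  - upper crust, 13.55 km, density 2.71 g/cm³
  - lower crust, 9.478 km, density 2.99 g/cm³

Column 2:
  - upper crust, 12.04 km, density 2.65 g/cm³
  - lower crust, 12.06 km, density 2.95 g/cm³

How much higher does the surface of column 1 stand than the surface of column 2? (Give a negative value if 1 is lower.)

For any compensation level in the mantle, the mantle terms cancel and isostasy reduces to e = (Σt_1 − Σt_2) − (Σ(ρt)_1 − Σ(ρt)_2) / ρ_m.
Σt_1 = 24.453 km; Σt_2 = 24.1 km; Σ(ρt)_1 = 66.35077; Σ(ρt)_2 = 67.483 (in km·g/cm³).
e = (24.453 − 24.1) − (66.35077 − 67.483) / 3.38 = 0.688 km.

0.688 km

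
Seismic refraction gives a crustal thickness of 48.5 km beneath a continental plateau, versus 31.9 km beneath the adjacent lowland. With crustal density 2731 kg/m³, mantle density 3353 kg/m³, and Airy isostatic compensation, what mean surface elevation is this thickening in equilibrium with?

Excess crust Δ = 48.5 km − 31.9 km = 16.6 km, split between elevation h and root r with h + r = Δ.
Airy balance ρ_c h = (ρ_m − ρ_c) r gives r = h ρ_c/(ρ_m − ρ_c), so h (1 + ρ_c/(ρ_m − ρ_c)) = Δ, i.e. h = Δ (ρ_m − ρ_c)/ρ_m.
h = 16.6 km × 622/3353 = 3.08 km.

3.08 km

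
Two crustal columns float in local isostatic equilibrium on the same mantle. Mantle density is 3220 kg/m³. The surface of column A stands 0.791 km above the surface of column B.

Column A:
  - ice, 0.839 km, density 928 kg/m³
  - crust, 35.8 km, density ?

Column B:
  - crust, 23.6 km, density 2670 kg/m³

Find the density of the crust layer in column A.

2840 kg/m³

Take the compensation level at the base of the deeper column (depth z_c below the surface of column A) and equate Σ ρ_i t_i down to z_c; mantle fills any gap and the z_c terms cancel.
Column A: 0.839×928 + 35.8×ρ + (z_c − 36.639)×3220
Column B: 0.791×0 + 23.6×2670 + (z_c − 0.791 − 23.6)×3220
The z_c×3220 term appears on both sides and cancels. Collect the known terms of each column as K = Σ(ρt)_known − 3220 × (depth of known layers): K_A = 778.592 − 3220×36.639 = −117198.988; K_B = 63012 − 3220×(0.791 + 23.6) = −15527.02.
Balance: K_A + 35.8×ρ = K_B, so ρ = (K_B − K_A)/35.8 = 101672/35.8 = 2840 kg/m³.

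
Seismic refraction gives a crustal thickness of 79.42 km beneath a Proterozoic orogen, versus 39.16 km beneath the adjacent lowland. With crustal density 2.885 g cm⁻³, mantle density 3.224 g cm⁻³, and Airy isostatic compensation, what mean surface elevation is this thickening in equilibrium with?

4.23 km

Excess crust Δ = 79.42 km − 39.16 km = 40.26 km, split between elevation h and root r with h + r = Δ.
Airy balance ρ_c h = (ρ_m − ρ_c) r gives r = h ρ_c/(ρ_m − ρ_c), so h (1 + ρ_c/(ρ_m − ρ_c)) = Δ, i.e. h = Δ (ρ_m − ρ_c)/ρ_m.
h = 40.26 km × 0.339/3.224 = 4.23 km.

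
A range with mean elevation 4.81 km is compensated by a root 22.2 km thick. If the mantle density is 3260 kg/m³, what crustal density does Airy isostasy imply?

ρ_c h = (ρ_m − ρ_c) r → ρ_c (h + r) = ρ_m r → ρ_c = ρ_m r / (h + r).
ρ_c = 3260 × 22.2 km / (4.81 km + 22.2 km) = 2680 kg/m³.

2680 kg/m³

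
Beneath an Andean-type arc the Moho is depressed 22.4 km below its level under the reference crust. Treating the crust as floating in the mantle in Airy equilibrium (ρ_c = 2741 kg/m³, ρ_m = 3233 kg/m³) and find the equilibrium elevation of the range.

4.02 km

Isostatic balance requires: ρ_c h = (ρ_m − ρ_c) r.
h = r (ρ_m − ρ_c) / ρ_c = 22.4 km × (3233 − 2741) / 2741 = 4.02 km.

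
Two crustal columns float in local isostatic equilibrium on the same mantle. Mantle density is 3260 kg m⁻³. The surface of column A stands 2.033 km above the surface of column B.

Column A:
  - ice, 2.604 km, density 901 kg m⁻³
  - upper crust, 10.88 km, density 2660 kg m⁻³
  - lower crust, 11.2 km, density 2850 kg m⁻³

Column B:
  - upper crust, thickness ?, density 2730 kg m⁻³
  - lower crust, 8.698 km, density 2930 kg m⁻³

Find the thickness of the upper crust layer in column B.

14.7 km

Take the compensation level at the base of the deeper column (depth z_c below the surface of column A) and equate Σ ρ_i t_i down to z_c; mantle fills any gap and the z_c terms cancel.
Column A: 2.604×901 + 10.88×2660 + 11.2×2850 + (z_c − 24.684)×3260
Column B: 2.033×0 + x×2730 + 8.698×2930 + (z_c − 2.033 − 8.698 − x)×3260
The z_c×3260 term appears on both sides and cancels. Collect the known terms of each column as K = Σ(ρt)_known − 3260 × (depth of known layers): K_A = 63207.004 − 3260×24.684 = −17262.836; K_B = 25485.14 − 3260×(2.033 + 8.698) = −9497.92.
Balance: K_A = K_B − x×(3260 − 2730), so x = (K_B − K_A)/(3260 − 2730) = 7764.92/530 = 14.7 km.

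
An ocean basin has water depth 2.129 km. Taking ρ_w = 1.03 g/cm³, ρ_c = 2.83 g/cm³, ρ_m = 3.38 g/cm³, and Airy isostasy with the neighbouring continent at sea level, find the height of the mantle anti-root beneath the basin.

Isostatic balance requires: replacing crust with seawater at the top is compensated by replacing crust with mantle at the base: d (ρ_c − ρ_w) = a (ρ_m − ρ_c).
a = d (ρ_c − ρ_w)/(ρ_m − ρ_c) = 2.129 km × 1.8/0.55 = 6.97 km.

6.97 km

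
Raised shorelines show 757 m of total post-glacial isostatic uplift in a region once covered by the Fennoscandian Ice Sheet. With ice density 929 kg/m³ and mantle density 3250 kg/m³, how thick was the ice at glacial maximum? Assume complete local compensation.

u = t ρ_ice/ρ_m → t = u ρ_m/ρ_ice = 757 m × 3250/929 = 2650 m.

2650 m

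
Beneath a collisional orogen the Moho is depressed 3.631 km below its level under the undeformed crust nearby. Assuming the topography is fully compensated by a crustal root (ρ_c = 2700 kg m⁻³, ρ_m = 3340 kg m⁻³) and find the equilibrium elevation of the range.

0.861 km

Equating mass per unit area of the two columns: ρ_c h = (ρ_m − ρ_c) r.
h = r (ρ_m − ρ_c) / ρ_c = 3.631 km × (3340 − 2700) / 2700 = 0.861 km.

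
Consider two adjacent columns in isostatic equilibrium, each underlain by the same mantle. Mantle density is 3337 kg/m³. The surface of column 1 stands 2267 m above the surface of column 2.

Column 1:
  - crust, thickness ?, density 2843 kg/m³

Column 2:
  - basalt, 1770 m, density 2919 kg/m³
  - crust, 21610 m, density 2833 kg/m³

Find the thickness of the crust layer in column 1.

Take the compensation level at the base of the deeper column (depth z_c below the surface of column 1) and equate Σ ρ_i t_i down to z_c; mantle fills any gap and the z_c terms cancel.
Column 1: x×2843 + (z_c − 0 − x)×3337
Column 2: 2267×0 + 1770×2919 + 21610×2833 + (z_c − 2267 − 23380)×3337
The z_c×3337 term appears on both sides and cancels. Collect the known terms of each column as K = Σ(ρt)_known − 3337 × (depth of known layers): K_1 = 0 − 3337×0 = 0; K_2 = 66387760 − 3337×(2267 + 23380) = −19196279.
Balance: K_1 − x×(3337 − 2843) = K_2, so x = (K_1 − K_2)/(3337 − 2843) = 19196300/494 = 38900 m.

38900 m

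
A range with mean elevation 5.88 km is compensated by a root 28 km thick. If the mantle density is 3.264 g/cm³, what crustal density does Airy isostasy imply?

2.7 g/cm³

ρ_c h = (ρ_m − ρ_c) r → ρ_c (h + r) = ρ_m r → ρ_c = ρ_m r / (h + r).
ρ_c = 3.264 × 28 km / (5.88 km + 28 km) = 2.7 g/cm³.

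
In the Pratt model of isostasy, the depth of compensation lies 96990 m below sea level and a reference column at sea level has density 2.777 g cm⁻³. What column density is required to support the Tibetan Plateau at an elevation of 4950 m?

Pratt balance: ρ_ref D = ρ (D + h).
ρ = ρ_ref D/(D + h) = 2.777 × 96990 m/(96990 m + 4950 m) = 2.64 g cm⁻³.

2.64 g cm⁻³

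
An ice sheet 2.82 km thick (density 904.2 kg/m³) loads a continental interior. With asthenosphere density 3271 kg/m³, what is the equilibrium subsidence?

0.78 km

Equating mass per unit area of the two columns: the ice load ρ_ice t is balanced by mantle displaced below, ρ_m s.
s = t ρ_ice / ρ_m = 2.82 km × 904.2/3271 = 0.78 km.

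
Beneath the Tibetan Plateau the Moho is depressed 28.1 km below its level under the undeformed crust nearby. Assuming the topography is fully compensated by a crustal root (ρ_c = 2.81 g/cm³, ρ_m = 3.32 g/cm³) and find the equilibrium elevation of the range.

5.1 km

For local isostatic compensation: ρ_c h = (ρ_m − ρ_c) r.
h = r (ρ_m − ρ_c) / ρ_c = 28.1 km × (3.32 − 2.81) / 2.81 = 5.1 km.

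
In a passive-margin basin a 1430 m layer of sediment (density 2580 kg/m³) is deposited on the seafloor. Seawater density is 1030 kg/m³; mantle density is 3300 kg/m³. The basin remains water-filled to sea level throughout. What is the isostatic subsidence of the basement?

Submarine loading: the sediment displaces seawater, and the subsidence is in turn flooded, so s (ρ_m − ρ_w) = t (ρ_sed − ρ_w).
s = 1430 m × (2580 − 1030) / (3300 − 1030) = 976 m.

976 m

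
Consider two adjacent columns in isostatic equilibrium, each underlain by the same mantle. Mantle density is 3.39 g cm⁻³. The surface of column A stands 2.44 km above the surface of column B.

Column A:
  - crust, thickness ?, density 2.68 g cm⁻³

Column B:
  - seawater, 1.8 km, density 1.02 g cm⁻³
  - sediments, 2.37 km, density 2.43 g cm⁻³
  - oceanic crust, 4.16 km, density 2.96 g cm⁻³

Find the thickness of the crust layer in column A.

23.4 km

Take the compensation level at the base of the deeper column (depth z_c below the surface of column A) and equate Σ ρ_i t_i down to z_c; mantle fills any gap and the z_c terms cancel.
Column A: x×2.68 + (z_c − 0 − x)×3.39
Column B: 2.44×0 + 1.8×1.02 + 2.37×2.43 + 4.16×2.96 + (z_c − 2.44 − 8.33)×3.39
The z_c×3.39 term appears on both sides and cancels. Collect the known terms of each column as K = Σ(ρt)_known − 3.39 × (depth of known layers): K_A = 0 − 3.39×0 = 0; K_B = 19.9087 − 3.39×(2.44 + 8.33) = −16.6016.
Balance: K_A − x×(3.39 − 2.68) = K_B, so x = (K_A − K_B)/(3.39 − 2.68) = 16.6016/0.71 = 23.4 km.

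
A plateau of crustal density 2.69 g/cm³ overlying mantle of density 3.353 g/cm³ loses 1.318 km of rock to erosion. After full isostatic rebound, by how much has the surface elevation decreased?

0.261 km

Rebound u = e ρ_c/ρ_m = 1.318 km × 2.69/3.353 = 1.057 km.
Net surface drop = e − u = 1.318 km − 1.057 km = e (ρ_m − ρ_c)/ρ_m = 0.261 km.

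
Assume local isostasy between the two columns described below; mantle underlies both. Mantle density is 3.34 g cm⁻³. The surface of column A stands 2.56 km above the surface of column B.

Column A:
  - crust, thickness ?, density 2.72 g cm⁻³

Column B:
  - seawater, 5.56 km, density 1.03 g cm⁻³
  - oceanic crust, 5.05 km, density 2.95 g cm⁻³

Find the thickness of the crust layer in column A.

Take the compensation level at the base of the deeper column (depth z_c below the surface of column A) and equate Σ ρ_i t_i down to z_c; mantle fills any gap and the z_c terms cancel.
Column A: x×2.72 + (z_c − 0 − x)×3.34
Column B: 2.56×0 + 5.56×1.03 + 5.05×2.95 + (z_c − 2.56 − 10.61)×3.34
The z_c×3.34 term appears on both sides and cancels. Collect the known terms of each column as K = Σ(ρt)_known − 3.34 × (depth of known layers): K_A = 0 − 3.34×0 = 0; K_B = 20.6243 − 3.34×(2.56 + 10.61) = −23.3635.
Balance: K_A − x×(3.34 − 2.72) = K_B, so x = (K_A − K_B)/(3.34 − 2.72) = 23.3635/0.62 = 37.7 km.

37.7 km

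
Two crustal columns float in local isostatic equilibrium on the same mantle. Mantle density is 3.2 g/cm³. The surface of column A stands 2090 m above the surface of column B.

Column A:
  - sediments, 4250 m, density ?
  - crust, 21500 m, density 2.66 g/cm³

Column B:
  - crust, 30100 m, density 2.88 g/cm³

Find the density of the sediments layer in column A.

2.09 g/cm³

Take the compensation level at the base of the deeper column (depth z_c below the surface of column A) and equate Σ ρ_i t_i down to z_c; mantle fills any gap and the z_c terms cancel.
Column A: 4250×ρ + 21500×2.66 + (z_c − 25750)×3.2
Column B: 2090×0 + 30100×2.88 + (z_c − 2090 − 30100)×3.2
The z_c×3.2 term appears on both sides and cancels. Collect the known terms of each column as K = Σ(ρt)_known − 3.2 × (depth of known layers): K_A = 57190 − 3.2×25750 = −25210; K_B = 86688 − 3.2×(2090 + 30100) = −16320.
Balance: K_A + 4250×ρ = K_B, so ρ = (K_B − K_A)/4250 = 8890/4250 = 2.09 g/cm³.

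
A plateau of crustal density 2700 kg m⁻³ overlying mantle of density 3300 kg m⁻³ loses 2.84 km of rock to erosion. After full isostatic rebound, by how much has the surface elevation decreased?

0.516 km

Rebound u = e ρ_c/ρ_m = 2.84 km × 2700/3300 = 2.324 km.
Net surface drop = e − u = 2.84 km − 2.324 km = e (ρ_m − ρ_c)/ρ_m = 0.516 km.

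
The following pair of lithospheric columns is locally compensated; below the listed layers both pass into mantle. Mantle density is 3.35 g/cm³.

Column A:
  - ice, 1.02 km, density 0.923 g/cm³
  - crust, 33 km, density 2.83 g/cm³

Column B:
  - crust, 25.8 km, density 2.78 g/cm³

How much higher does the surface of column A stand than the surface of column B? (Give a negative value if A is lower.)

For any compensation level in the mantle, the mantle terms cancel and isostasy reduces to e = (Σt_A − Σt_B) − (Σ(ρt)_A − Σ(ρt)_B) / ρ_m.
Σt_A = 34.02 km; Σt_B = 25.8 km; Σ(ρt)_A = 94.33146; Σ(ρt)_B = 71.724 (in km·g/cm³).
e = (34.02 − 25.8) − (94.33146 − 71.724) / 3.35 = 1.47 km.

1.47 km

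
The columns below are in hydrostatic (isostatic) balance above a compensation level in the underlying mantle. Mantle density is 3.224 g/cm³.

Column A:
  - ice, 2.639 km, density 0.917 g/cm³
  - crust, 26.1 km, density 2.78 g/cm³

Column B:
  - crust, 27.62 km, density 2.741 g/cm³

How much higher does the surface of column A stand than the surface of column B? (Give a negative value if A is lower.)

1.34 km

For any compensation level in the mantle, the mantle terms cancel and isostasy reduces to e = (Σt_A − Σt_B) − (Σ(ρt)_A − Σ(ρt)_B) / ρ_m.
Σt_A = 28.739 km; Σt_B = 27.62 km; Σ(ρt)_A = 74.977963; Σ(ρt)_B = 75.70642 (in km·g/cm³).
e = (28.739 − 27.62) − (74.977963 − 75.70642) / 3.224 = 1.34 km.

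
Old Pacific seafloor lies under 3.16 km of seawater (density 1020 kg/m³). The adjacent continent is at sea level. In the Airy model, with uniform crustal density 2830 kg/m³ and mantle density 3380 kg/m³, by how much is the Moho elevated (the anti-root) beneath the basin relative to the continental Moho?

Balancing pressure at the compensation depth: replacing crust with seawater at the top is compensated by replacing crust with mantle at the base: d (ρ_c − ρ_w) = a (ρ_m − ρ_c).
a = d (ρ_c − ρ_w)/(ρ_m − ρ_c) = 3.16 km × 1810/550 = 10.4 km.

10.4 km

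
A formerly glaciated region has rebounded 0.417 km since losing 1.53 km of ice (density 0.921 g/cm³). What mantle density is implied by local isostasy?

ρ_m = ρ_ice t / u = 0.921 × 1.53 km/0.417 km = 3.38 g/cm³.

3.38 g/cm³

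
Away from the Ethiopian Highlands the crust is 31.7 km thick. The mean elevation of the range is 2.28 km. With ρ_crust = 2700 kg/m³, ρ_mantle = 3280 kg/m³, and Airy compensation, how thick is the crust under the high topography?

44.6 km

Root depth r = h ρ_c / (ρ_m − ρ_c) = 2.28 km × 2700 / 580 = 10.61 km.
Total thickness = T + h + r = 31.7 km + 2.28 km + 10.61 km = 44.6 km.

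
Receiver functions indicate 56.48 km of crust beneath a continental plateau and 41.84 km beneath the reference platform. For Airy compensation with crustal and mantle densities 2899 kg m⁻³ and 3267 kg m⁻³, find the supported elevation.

Excess crust Δ = 56.48 km − 41.84 km = 14.64 km, split between elevation h and root r with h + r = Δ.
Airy balance ρ_c h = (ρ_m − ρ_c) r gives r = h ρ_c/(ρ_m − ρ_c), so h (1 + ρ_c/(ρ_m − ρ_c)) = Δ, i.e. h = Δ (ρ_m − ρ_c)/ρ_m.
h = 14.64 km × 368/3267 = 1.65 km.

1.65 km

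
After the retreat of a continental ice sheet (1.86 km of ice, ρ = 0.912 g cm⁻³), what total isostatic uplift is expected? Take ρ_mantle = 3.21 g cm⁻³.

Removing the load lets mantle flow back in; uplift u satisfies ρ_ice t = ρ_m u.
u = t ρ_ice/ρ_m = 1.86 km × 0.912/3.21 = 0.528 km.

0.528 km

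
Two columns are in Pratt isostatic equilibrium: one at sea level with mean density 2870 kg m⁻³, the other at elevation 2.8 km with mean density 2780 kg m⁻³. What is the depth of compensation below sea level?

ρ_ref D = ρ (D + h) → D (ρ_ref − ρ) = ρ h.
D = ρ h/(ρ_ref − ρ) = 2780 × 2.8 km/(2870 − 2780) = 86.5 km.

86.5 km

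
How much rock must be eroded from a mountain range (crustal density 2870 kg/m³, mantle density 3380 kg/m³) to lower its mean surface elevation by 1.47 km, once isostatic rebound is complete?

Net drop Δ = e − u = e − e ρ_c/ρ_m = e (ρ_m − ρ_c)/ρ_m.
e = Δ ρ_m/(ρ_m − ρ_c) = 1.47 km × 3380/510 = 9.74 km.

9.74 km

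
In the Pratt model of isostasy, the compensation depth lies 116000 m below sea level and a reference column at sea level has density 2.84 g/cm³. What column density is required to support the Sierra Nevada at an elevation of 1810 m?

2.8 g/cm³

Pratt balance: ρ_ref D = ρ (D + h).
ρ = ρ_ref D/(D + h) = 2.84 × 116000 m/(116000 m + 1810 m) = 2.8 g/cm³.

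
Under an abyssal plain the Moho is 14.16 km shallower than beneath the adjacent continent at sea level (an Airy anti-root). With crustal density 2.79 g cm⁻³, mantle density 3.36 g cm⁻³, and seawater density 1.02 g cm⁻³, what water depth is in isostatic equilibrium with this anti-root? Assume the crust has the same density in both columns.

Replacing a thickness d of crust by seawater at the top must be balanced by replacing crust with mantle at the base: d (ρ_c − ρ_w) = a (ρ_m − ρ_c).
d = a (ρ_m − ρ_c)/(ρ_c − ρ_w) = 14.16 km × 0.57/1.77 = 4.56 km.

4.56 km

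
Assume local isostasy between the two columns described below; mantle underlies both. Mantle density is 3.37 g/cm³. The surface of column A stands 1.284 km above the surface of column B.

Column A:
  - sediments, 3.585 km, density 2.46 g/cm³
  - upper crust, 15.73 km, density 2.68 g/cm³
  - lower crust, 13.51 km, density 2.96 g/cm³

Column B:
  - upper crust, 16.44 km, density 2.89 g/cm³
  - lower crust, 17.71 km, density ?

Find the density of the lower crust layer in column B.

2.95 g/cm³

Take the compensation level at the base of the deeper column (depth z_c below the surface of column A) and equate Σ ρ_i t_i down to z_c; mantle fills any gap and the z_c terms cancel.
Column A: 3.585×2.46 + 15.73×2.68 + 13.51×2.96 + (z_c − 32.825)×3.37
Column B: 1.284×0 + 16.44×2.89 + 17.71×ρ + (z_c − 1.284 − 34.15)×3.37
The z_c×3.37 term appears on both sides and cancels. Collect the known terms of each column as K = Σ(ρt)_known − 3.37 × (depth of known layers): K_A = 90.9651 − 3.37×32.825 = −19.65515; K_B = 47.5116 − 3.37×(1.284 + 34.15) = −71.90098.
Balance: K_A = K_B + 17.71×ρ, so ρ = (K_A − K_B)/17.71 = 52.2458/17.71 = 2.95 g/cm³.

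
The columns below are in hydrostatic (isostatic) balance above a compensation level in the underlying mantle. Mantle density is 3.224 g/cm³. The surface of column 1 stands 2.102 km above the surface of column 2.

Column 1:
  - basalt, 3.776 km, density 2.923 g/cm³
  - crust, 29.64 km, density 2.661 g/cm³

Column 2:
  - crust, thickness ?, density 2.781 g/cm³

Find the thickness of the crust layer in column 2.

Take the compensation level at the base of the deeper column (depth z_c below the surface of column 1) and equate Σ ρ_i t_i down to z_c; mantle fills any gap and the z_c terms cancel.
Column 1: 3.776×2.923 + 29.64×2.661 + (z_c − 33.416)×3.224
Column 2: 2.102×0 + x×2.781 + (z_c − 2.102 − 0 − x)×3.224
The z_c×3.224 term appears on both sides and cancels. Collect the known terms of each column as K = Σ(ρt)_known − 3.224 × (depth of known layers): K_1 = 89.909288 − 3.224×33.416 = −17.823896; K_2 = 0 − 3.224×(2.102 + 0) = −6.776848.
Balance: K_1 = K_2 − x×(3.224 − 2.781), so x = (K_2 − K_1)/(3.224 − 2.781) = 11.047/0.443 = 24.9 km.

24.9 km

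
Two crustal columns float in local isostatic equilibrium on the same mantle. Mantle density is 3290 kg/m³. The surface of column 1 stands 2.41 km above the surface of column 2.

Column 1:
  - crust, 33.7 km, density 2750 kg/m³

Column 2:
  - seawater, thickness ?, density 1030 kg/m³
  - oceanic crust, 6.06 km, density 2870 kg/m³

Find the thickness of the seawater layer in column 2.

3.42 km

Take the compensation level at the base of the deeper column (depth z_c below the surface of column 1) and equate Σ ρ_i t_i down to z_c; mantle fills any gap and the z_c terms cancel.
Column 1: 33.7×2750 + (z_c − 33.7)×3290
Column 2: 2.41×0 + x×1030 + 6.06×2870 + (z_c − 2.41 − 6.06 − x)×3290
The z_c×3290 term appears on both sides and cancels. Collect the known terms of each column as K = Σ(ρt)_known − 3290 × (depth of known layers): K_1 = 92675 − 3290×33.7 = −18198; K_2 = 17392.2 − 3290×(2.41 + 6.06) = −10474.1.
Balance: K_1 = K_2 − x×(3290 − 1030), so x = (K_2 − K_1)/(3290 − 1030) = 7723.9/2260 = 3.42 km.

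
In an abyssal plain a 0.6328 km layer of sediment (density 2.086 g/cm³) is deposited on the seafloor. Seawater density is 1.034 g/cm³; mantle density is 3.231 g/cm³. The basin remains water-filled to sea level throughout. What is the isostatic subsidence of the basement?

Submarine loading: the sediment displaces seawater, and the subsidence is in turn flooded, so s (ρ_m − ρ_w) = t (ρ_sed − ρ_w).
s = 0.6328 km × (2.086 − 1.034) / (3.231 − 1.034) = 0.303 km.

0.303 km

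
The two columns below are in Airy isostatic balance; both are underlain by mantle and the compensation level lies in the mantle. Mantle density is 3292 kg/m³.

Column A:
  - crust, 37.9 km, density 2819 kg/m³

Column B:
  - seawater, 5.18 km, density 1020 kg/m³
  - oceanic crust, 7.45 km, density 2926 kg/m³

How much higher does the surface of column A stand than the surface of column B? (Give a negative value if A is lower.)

For any compensation level in the mantle, the mantle terms cancel and isostasy reduces to e = (Σt_A − Σt_B) − (Σ(ρt)_A − Σ(ρt)_B) / ρ_m.
Σt_A = 37.9 km; Σt_B = 12.63 km; Σ(ρt)_A = 106840.1; Σ(ρt)_B = 27082.3 (in km·kg/m³).
e = (37.9 − 12.63) − (106840.1 − 27082.3) / 3292 = 1.04 km.

1.04 km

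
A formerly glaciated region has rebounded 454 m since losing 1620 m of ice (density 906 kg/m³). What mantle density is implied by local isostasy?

3230 kg/m³

ρ_m = ρ_ice t / u = 906 × 1620 m/454 m = 3230 kg/m³.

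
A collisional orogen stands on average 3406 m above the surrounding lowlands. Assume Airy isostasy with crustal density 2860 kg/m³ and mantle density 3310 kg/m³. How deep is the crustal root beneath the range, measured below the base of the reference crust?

21600 m

Isostatic balance requires: the weight of the topography is balanced by the buoyancy of the root, ρ_c h = (ρ_m − ρ_c) r.
r = h · ρ_c / (ρ_m − ρ_c) = 3406 m × 2860 / (3310 − 2860) = 21600 m.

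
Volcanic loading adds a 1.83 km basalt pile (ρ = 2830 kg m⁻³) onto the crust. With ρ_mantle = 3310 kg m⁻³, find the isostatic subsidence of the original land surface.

Subaerial loading: s = t ρ_load / ρ_m.
s = 1.83 km × 2830/3310 = 1.56 km.

1.56 km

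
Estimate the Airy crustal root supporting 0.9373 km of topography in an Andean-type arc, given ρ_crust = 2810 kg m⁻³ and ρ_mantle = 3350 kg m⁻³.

4.88 km

Isostatic balance requires: the weight of the topography is balanced by the buoyancy of the root, ρ_c h = (ρ_m − ρ_c) r.
r = h · ρ_c / (ρ_m − ρ_c) = 0.9373 km × 2810 / (3350 − 2810) = 4.88 km.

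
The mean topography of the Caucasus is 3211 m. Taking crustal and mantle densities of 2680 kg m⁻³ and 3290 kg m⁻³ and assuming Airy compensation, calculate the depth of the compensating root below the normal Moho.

In Airy isostatic equilibrium: the weight of the topography is balanced by the buoyancy of the root, ρ_c h = (ρ_m − ρ_c) r.
r = h · ρ_c / (ρ_m − ρ_c) = 3211 m × 2680 / (3290 − 2680) = 14100 m.

14100 m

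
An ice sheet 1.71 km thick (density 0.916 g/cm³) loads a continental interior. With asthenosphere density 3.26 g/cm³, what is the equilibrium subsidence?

For local isostatic compensation: the ice load ρ_ice t is balanced by mantle displaced below, ρ_m s.
s = t ρ_ice / ρ_m = 1.71 km × 0.916/3.26 = 0.48 km.

0.48 km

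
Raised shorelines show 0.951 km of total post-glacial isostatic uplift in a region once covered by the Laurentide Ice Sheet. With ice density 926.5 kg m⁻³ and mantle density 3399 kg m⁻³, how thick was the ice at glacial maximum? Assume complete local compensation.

u = t ρ_ice/ρ_m → t = u ρ_m/ρ_ice = 0.951 km × 3399/926.5 = 3.49 km.

3.49 km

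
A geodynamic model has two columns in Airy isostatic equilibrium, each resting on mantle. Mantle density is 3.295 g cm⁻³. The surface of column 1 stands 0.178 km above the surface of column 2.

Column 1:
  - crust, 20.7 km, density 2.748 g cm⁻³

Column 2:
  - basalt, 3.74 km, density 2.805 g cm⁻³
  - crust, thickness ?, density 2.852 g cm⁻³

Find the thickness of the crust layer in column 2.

20.1 km

Take the compensation level at the base of the deeper column (depth z_c below the surface of column 1) and equate Σ ρ_i t_i down to z_c; mantle fills any gap and the z_c terms cancel.
Column 1: 20.7×2.748 + (z_c − 20.7)×3.295
Column 2: 0.178×0 + 3.74×2.805 + x×2.852 + (z_c − 0.178 − 3.74 − x)×3.295
The z_c×3.295 term appears on both sides and cancels. Collect the known terms of each column as K = Σ(ρt)_known − 3.295 × (depth of known layers): K_1 = 56.8836 − 3.295×20.7 = −11.3229; K_2 = 10.4907 − 3.295×(0.178 + 3.74) = −2.41911.
Balance: K_1 = K_2 − x×(3.295 − 2.852), so x = (K_2 − K_1)/(3.295 − 2.852) = 8.90379/0.443 = 20.1 km.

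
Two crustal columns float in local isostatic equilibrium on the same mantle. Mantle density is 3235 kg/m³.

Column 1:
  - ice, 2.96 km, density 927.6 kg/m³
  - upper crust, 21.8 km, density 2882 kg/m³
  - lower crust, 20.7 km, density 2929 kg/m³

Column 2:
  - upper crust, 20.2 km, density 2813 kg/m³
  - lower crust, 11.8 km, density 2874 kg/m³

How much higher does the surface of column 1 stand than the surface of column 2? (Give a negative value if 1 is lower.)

For any compensation level in the mantle, the mantle terms cancel and isostasy reduces to e = (Σt_1 − Σt_2) − (Σ(ρt)_1 − Σ(ρt)_2) / ρ_m.
Σt_1 = 45.46 km; Σt_2 = 32 km; Σ(ρt)_1 = 126203.596; Σ(ρt)_2 = 90735.8 (in km·kg/m³).
e = (45.46 − 32) − (126203.596 − 90735.8) / 3235 = 2.5 km.

2.5 km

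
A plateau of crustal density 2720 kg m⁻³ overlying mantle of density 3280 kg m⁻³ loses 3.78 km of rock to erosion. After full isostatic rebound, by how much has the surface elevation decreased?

Rebound u = e ρ_c/ρ_m = 3.78 km × 2720/3280 = 3.135 km.
Net surface drop = e − u = 3.78 km − 3.135 km = e (ρ_m − ρ_c)/ρ_m = 0.645 km.

0.645 km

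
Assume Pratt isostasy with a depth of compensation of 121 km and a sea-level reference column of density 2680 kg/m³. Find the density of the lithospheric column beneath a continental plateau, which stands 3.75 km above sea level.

2600 kg/m³

Pratt balance: ρ_ref D = ρ (D + h).
ρ = ρ_ref D/(D + h) = 2680 × 121 km/(121 km + 3.75 km) = 2600 kg/m³.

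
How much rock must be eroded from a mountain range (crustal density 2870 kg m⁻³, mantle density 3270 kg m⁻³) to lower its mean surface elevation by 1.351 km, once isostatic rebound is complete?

Net drop Δ = e − u = e − e ρ_c/ρ_m = e (ρ_m − ρ_c)/ρ_m.
e = Δ ρ_m/(ρ_m − ρ_c) = 1.351 km × 3270/400 = 11 km.

11 km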